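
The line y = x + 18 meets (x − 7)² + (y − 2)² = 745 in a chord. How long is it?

Express y = x + 18 and substitute into the circle:
2x² + 18x − 440 = 0  ⟹  x² + 9x − 220 = 0
x = 11 or x = −20, giving (11, 29) and (−20, −2).
Chord length = distance between (11, 29) and (−20, −2) = √1922 = 31√2.

31√2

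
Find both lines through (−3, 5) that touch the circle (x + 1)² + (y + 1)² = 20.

Let a tangent through (−3, 5) have slope m. Its distance from (−1, −1) must equal 2√5:
[m·(2) − (−6)]² = 20(m² + 1)
2m² − 3m − 2 = 0, so m = −1/2 or m = 2.
With m = −1/2: x + 2y = 7. With m = 2: 2x − y = −11.

x + 2y = 7 and 2x − y = −11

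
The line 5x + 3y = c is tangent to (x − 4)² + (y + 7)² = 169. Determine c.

Tangency holds when the distance from the centre (4, −7) to the line equals the radius 13:
|5·4 + 3·(−7) − c| / √34 = 13
|c − (−1)| = 13√34.

c = −1 ± 13√34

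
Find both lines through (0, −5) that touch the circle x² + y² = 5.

A line y − (−5) = m(x − (0)) is tangent when its distance from (0, 0) is √5:
(0m − (5))² = 5(m² + 1)
m² − 4 = 0, so m = 2 or m = −2.
With m = 2: 2x − y = 5. With m = −2: 2x + y = −5.

2x − y = 5 and 2x + y = −5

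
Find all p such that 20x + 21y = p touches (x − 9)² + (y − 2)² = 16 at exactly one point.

p = 106 or p = 338

For a tangent, require d(centre, line) = r = 4.
|20·9 + 21·2 − p| / √841 = 4
|p − (222)| = 4·29, so p = 338 or p = 106.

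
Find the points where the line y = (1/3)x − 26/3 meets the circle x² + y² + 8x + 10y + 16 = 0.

From the line, y = (−26 + x)/3. Substituting:
10x² + 50x + 40 = 0  ⟹  x² + 5x + 4 = 0
x = −1 or x = −4, giving (−1, −9) and (−4, −10).

(−4, −10) and (−1, −9)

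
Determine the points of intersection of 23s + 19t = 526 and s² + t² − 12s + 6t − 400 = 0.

Substitute t = (526 − 23s)/19:
890s² − 31150s + 192240 = 0  ⟹  s² − 35s + 216 = 0
s = 27 or s = 8, giving (27, −5) and (8, 18).

(8, 18) and (27, −5)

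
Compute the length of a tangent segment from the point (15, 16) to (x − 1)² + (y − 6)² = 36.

With centre O = (1, 6), |OP|² = 296 and r² = 36.
The tangent meets the radius at right angles, so tangent² = |PO|² − r² = 296 − 36 = 260.

2√65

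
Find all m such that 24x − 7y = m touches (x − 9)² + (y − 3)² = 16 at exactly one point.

For a tangent, require d(centre, line) = r = 4.
|24·9 − 7·3 − m| / √625 = 4
|m − (195)| = 4·25, so m = 295 or m = 95.

m = 95 or m = 295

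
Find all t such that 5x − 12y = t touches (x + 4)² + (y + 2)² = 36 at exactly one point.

Tangency holds when the distance from the centre (−4, −2) to the line equals the radius 6:
|5·(−4) − 12·(−2) − t| / √169 = 6
|t − (4)| = 6·13, so t = 82 or t = −74.

t = −74 or t = 82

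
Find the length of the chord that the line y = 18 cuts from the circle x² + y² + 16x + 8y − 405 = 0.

2

Centre (−8, −4), r² = 485. Perpendicular distance d from centre to line = |−22| / √1 = 22.
Half the chord is √(r² − d²) = √(1), so the full chord is 2.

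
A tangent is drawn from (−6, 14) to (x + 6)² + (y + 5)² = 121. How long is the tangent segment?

With centre O = (−6, −5), |OP|² = 361 and r² = 121.
The tangent meets the radius at right angles, so tangent² = |PO|² − r² = 361 − 121 = 240.

4√15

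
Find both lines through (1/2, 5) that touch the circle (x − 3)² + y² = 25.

y = 5 and 4x − 3y = −13

A line y − (5) = m(x − (1/2)) is tangent when its distance from (3, 0) is 5:
[m·(5/2) − (−5)]² = 25(m² + 1)
3m² − 4m = 0, so m = 0 or m = 4/3.
Through (1/2, 5) these give y = 5 and 4x − 3y = −13.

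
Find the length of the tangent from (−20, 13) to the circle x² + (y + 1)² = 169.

With centre O = (0, −1), |OP|² = 596 and r² = 169.
Power of the point: PT² = |PO|² − r² = 427, so PT = √427.

√427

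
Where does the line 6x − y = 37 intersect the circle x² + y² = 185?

From the line, y = 6x − 37. Substituting:
37x² − 444x + 1184 = 0  ⟹  x² − 12x + 32 = 0
x = 8 or x = 4, giving (8, 11) and (4, −13).

(4, −13) and (8, 11)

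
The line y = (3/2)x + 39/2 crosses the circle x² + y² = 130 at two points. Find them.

(−11, 3) and (−7, 9)

Express y = (39 + 3x)/2 and substitute into the circle:
13x² + 234x + 1001 = 0  ⟹  x² + 18x + 77 = 0
x = −7 or x = −11, giving (−7, 9) and (−11, 3).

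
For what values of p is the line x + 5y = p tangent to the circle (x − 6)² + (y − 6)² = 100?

Tangency holds when the distance from the centre (6, 6) to the line equals the radius 10:
|1·6 + 5·6 − p| / √26 = 10
|p − (36)| = 10√26.

p = 36 ± 10√26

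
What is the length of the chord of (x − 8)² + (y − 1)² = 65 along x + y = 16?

Centre (8, 1), r² = 65. Perpendicular distance d from centre to line = |−7| / √2 = 7/√2.
Half the chord is √(r² − d²) = √(81/2), so the full chord is 9√2.

9√2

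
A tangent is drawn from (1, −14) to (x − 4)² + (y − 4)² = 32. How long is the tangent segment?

√301

With centre O = (4, 4), |OP|² = 333 and r² = 32.
Power of the point: PT² = |PO|² − r² = 301, so PT = √301.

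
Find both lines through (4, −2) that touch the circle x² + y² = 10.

Let a tangent through (4, −2) have slope m. Its distance from (0, 0) must equal √10:
(−4m − (2))² = 10(m² + 1)
3m² + 8m − 3 = 0, so m = −3 or m = 1/3.
With m = −3: 3x + y = 10. With m = 1/3: x − 3y = 10.

3x + y = 10 and x − 3y = 10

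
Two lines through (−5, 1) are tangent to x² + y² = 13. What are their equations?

A line y − (1) = m(x − (−5)) is tangent when its distance from (0, 0) is √13:
(5m − (−1))² = 13(m² + 1)
6m² + 5m − 6 = 0, so m = −3/2 or m = 2/3.
With m = −3/2: 3x + 2y = −13. With m = 2/3: 2x − 3y = −13.

3x + 2y = −13 and 2x − 3y = −13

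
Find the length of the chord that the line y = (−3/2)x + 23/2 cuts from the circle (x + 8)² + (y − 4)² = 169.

From the line, y = (23 − 3x)/2. Substituting:
13x² − 26x − 195 = 0  ⟹  x² − 2x − 15 = 0
x = 5 or x = −3, giving (5, 4) and (−3, 16).
|(5, 4) − (−3, 16)| = √((8)² + (−12)²) = 4√13.

4√13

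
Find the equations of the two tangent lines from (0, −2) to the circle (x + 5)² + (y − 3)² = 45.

Let a tangent through (0, −2) have slope m. Its distance from (−5, 3) must equal 3√5:
(−5m − (5))² = 45(m² + 1)
2m² − 5m + 2 = 0, so m = 2 or m = 1/2.
Through (0, −2) these give 2x − y = 2 and x − 2y = 4.

2x − y = 2 and x − 2y = 4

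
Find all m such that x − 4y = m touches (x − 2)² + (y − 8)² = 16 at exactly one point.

For a tangent, require d(centre, line) = r = 4.
|1·2 − 4·8 − m| / √17 = 4
|m − (−30)| = 4√17.

m = −30 ± 4√17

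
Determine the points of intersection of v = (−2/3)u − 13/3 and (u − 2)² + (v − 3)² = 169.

(−11, 3) and (7, −9)

Substitute v = (−13 − 2u)/3:
13u² + 52u − 1001 = 0  ⟹  u² + 4u − 77 = 0
u = 7 or u = −11, giving (7, −9) and (−11, 3).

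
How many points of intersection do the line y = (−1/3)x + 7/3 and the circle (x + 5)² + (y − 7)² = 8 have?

0

Substituting the line into the circle gives 10x² + 118x + 349 = 0.
Δ = 13924 − 13960 = −36.
No real roots: the line does not meet the circle.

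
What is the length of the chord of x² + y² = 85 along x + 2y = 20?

Substitute y = (20 − x)/2:
5x² − 40x + 60 = 0  ⟹  x² − 8x + 12 = 0
x = 6 or x = 2, giving (6, 7) and (2, 9).
|(6, 7) − (2, 9)| = √((4)² + (−2)²) = 2√5.

2√5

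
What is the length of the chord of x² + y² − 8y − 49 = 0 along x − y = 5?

The distance from (0, 4) to the line is 9/√2, and r² = 65.
Chord = 2√(r² − d²) = 2·√(49/2) = 7√2.

7√2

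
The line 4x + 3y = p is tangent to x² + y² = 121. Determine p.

Tangency holds when the distance from the centre (0, 0) to the line equals the radius 11:
|4·0 + 3·0 − p| / √25 = 11
|p| = 11·5, so p = 55 or p = −55.

p = −55 or p = 55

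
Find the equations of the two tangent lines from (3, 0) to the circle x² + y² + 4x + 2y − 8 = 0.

Write the tangent as mx − y + (0 − m·(3)) = 0 and set its distance from the centre to √13:
[m·(−5) − (−1)]² = 13(m² + 1)
6m² − 5m − 6 = 0, so m = −2/3 or m = 3/2.
Through (3, 0) these give 2x + 3y = 6 and 3x − 2y = 9.

2x + 3y = 6 and 3x − 2y = 9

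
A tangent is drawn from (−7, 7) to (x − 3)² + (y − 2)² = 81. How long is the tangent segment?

2√11

The centre is (3, 2) and r = 9. The square of the distance from P to the centre is 100 + 25 = 125.
The tangent meets the radius at right angles, so tangent² = |PO|² − r² = 125 − 81 = 44.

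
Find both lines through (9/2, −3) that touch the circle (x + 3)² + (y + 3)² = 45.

2x + y = 6 and 2x − y = 12

Let a tangent through (9/2, −3) have slope m. Its distance from (−3, −3) must equal 3√5:
(−15/2m − (0))² = 45(m² + 1)
m² − 4 = 0, so m = −2 or m = 2.
Through (9/2, −3) these give 2x + y = 6 and 2x − y = 12.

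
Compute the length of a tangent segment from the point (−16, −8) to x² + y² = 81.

Centre (0, 0), r² = 81. |PO|² = (−16)² + (−8)² = 320.
By the tangent–radius right angle, tangent length = √(|PO|² − r²) = √239.

√239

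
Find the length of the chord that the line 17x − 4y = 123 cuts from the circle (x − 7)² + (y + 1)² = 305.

The distance from (7, −1) to the line is 0/√305, and r² = 305.
Chord = 2√(r² − d²) = 2·√(305) = 2√305.

2√305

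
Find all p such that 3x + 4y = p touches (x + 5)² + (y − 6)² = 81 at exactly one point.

The line touches the circle iff its distance from (−5, 6) is 9:
|3·(−5) + 4·6 − p| / √25 = 9
|p − (9)| = 9·5, so p = 54 or p = −36.

p = −36 or p = 54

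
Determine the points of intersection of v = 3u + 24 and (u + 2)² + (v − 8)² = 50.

Substitute v = 3u + 24:
10u² + 100u + 210 = 0  ⟹  u² + 10u + 21 = 0
u = −3 or u = −7, giving (−3, 15) and (−7, 3).

(−7, 3) and (−3, 15)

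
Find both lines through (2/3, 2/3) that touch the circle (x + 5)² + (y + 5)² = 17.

x − 4y = −2 and 4x − y = 2

A line y − (2/3) = m(x − (2/3)) is tangent when its distance from (−5, −5) is √17:
(−17/3m − (−17/3))² = 17(m² + 1)
4m² − 17m + 4 = 0, so m = 1/4 or m = 4.
Through (2/3, 2/3) these give x − 4y = −2 and 4x − y = 2.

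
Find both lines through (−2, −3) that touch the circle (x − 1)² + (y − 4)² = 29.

A line y − (−3) = m(x − (−2)) is tangent when its distance from (1, 4) is √29:
[m·(3) − (7)]² = 29(m² + 1)
10m² + 21m − 10 = 0, so m = 2/5 or m = −5/2.
Through (−2, −3) these give 2x − 5y = 11 and 5x + 2y = −16.

2x − 5y = 11 and 5x + 2y = −16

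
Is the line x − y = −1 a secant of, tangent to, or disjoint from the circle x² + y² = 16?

d² = (1·0 − 1·0 − (−1))²/2 = 1/2; r² = 16.
Since d² < r², the line cuts the circle twice.

secant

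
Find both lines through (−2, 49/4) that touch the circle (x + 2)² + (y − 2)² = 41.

Let a tangent through (−2, 49/4) have slope m. Its distance from (−2, 2) must equal √41:
(0m − (−41/4))² = 41(m² + 1)
16m² − 25 = 0, so m = −5/4 or m = 5/4.
With m = −5/4: 5x + 4y = 39. With m = 5/4: 5x − 4y = −59.

5x + 4y = 39 and 5x − 4y = −59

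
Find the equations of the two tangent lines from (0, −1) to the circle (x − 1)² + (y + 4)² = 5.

2x − y = 1 and x + 2y = −2

A line y − (−1) = m(x − (0)) is tangent when its distance from (1, −4) is √5:
(1m − (−3))² = 5(m² + 1)
2m² − 3m − 2 = 0, so m = 2 or m = −1/2.
Through (0, −1) these give 2x − y = 1 and x + 2y = −2.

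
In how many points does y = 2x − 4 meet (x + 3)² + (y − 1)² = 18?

0

Substituting the line into the circle gives 5x² − 14x + 16 = 0.
Δ = 196 − 320 = −124.
No real roots: the line does not meet the circle.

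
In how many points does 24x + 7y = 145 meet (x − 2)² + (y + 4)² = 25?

d² = (24·2 + 7·(−4) − (145))²/625 = 25; r² = 25.
Since d² = r², the line is tangent.

1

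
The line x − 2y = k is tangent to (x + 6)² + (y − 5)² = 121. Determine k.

For a tangent, require d(centre, line) = r = 11.
|1·(−6) − 2·5 − k| / √5 = 11
|k − (−16)| = 11√5.

k = −16 ± 11√5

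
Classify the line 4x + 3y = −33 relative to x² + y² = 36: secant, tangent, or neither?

Centre (0, 0), r² = 36. Distance² from centre to line = (33)²/25 = 1089/25.
Since d² > r², the line lies outside the circle.

neither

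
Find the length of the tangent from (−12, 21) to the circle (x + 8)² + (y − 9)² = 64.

4√6

With centre O = (−8, 9), |OP|² = 160 and r² = 64.
Power of the point: PT² = |PO|² − r² = 96, so PT = 4√6.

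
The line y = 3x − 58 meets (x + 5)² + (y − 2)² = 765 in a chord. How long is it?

9√10

Express y = 3x − 58 and substitute into the circle:
10x² − 350x + 2860 = 0  ⟹  x² − 35x + 286 = 0
x = 22 or x = 13, giving (22, 8) and (13, −19).
|(22, 8) − (13, −19)| = √((9)² + (27)²) = 9√10.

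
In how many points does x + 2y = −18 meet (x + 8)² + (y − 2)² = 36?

0

d² = (1·(−8) + 2·2 − (−18))²/5 = 196/5; r² = 36.
Since d² > r², the line lies outside the circle.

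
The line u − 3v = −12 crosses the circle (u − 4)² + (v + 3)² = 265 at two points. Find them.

Express v = (12 + u)/3 and substitute into the circle:
10u² − 30u − 1800 = 0  ⟹  u² − 3u − 180 = 0
u = 15 or u = −12, giving (15, 9) and (−12, 0).

(−12, 0) and (15, 9)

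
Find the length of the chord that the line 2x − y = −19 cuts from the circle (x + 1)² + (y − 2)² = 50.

2√5

Centre (−1, 2), r² = 50. Perpendicular distance d from centre to line = |15| / √5 = 15/√5.
Half the chord is √(r² − d²) = √(5), so the full chord is 2√5.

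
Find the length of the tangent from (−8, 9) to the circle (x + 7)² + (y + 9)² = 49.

The centre is (−7, −9) and r = 7. The square of the distance from P to the centre is 1 + 324 = 325.
By the tangent–radius right angle, tangent length = √(|PO|² − r²) = √276 = 2√69.

2√69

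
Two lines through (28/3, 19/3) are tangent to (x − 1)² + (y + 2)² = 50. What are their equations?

Let a tangent through (28/3, 19/3) have slope m. Its distance from (1, −2) must equal 5√2:
(−25/3m − (−25/3))² = 50(m² + 1)
7m² − 50m + 7 = 0, so m = 7 or m = 1/7.
Through (28/3, 19/3) these give 7x − y = 59 and x − 7y = −35.

7x − y = 59 and x − 7y = −35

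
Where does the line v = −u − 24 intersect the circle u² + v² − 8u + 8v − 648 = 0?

Substitute v = −u − 24:
2u² + 32u − 264 = 0  ⟹  u² + 16u − 132 = 0
u = 6 or u = −22, giving (6, −30) and (−22, −2).

(−22, −2) and (6, −30)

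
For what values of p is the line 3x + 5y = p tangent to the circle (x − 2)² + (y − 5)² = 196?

p = 31 ± 14√34

Tangency holds when the distance from the centre (2, 5) to the line equals the radius 14:
|3·2 + 5·5 − p| / √34 = 14
|p − (31)| = 14√34.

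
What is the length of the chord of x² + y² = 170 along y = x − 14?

Centre (0, 0), r² = 170. Perpendicular distance d from centre to line = |−14| / √2 = 14/√2.
Chord = 2√(r² − d²) = 2·√(72) = 12√2.

12√2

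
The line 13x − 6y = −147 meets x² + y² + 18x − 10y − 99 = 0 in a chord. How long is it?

2√205

The distance from (−9, 5) to the line is 0/√205, and r² = 205.
Chord = 2√(r² − d²) = 2·√(205) = 2√205.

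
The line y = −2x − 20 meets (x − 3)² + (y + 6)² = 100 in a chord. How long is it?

From the line, y = −2x − 20. Substituting:
5x² + 50x + 105 = 0  ⟹  x² + 10x + 21 = 0
x = −3 or x = −7, giving (−3, −14) and (−7, −6).
|(−3, −14) − (−7, −6)| = √((4)² + (−8)²) = 4√5.

4√5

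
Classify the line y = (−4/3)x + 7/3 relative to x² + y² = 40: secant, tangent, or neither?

Centre (0, 0), r² = 40. Distance² from centre to line = (−7)²/25 = 49/25.
Since d² < r², the line cuts the circle twice.

secant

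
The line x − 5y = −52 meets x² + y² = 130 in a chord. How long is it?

2√26

The distance from (0, 0) to the line is 52/√26, and r² = 130.
Chord = 2√(r² − d²) = 2·√(26) = 2√26.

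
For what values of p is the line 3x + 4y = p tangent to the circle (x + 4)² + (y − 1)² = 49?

Tangency holds when the distance from the centre (−4, 1) to the line equals the radius 7:
|3·(−4) + 4·1 − p| / √25 = 7
|p − (−8)| = 7·5, so p = 27 or p = −43.

p = −43 or p = 27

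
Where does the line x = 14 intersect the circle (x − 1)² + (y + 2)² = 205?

The line gives x = 14. Substituting into the circle:
y² + 4y − 32 = 0
y = 4 or y = −8, giving (14, 4) and (14, −8).

(14, −8) and (14, 4)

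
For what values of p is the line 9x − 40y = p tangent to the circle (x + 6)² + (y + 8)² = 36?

Tangency holds when the distance from the centre (−6, −8) to the line equals the radius 6:
|9·(−6) − 40·(−8) − p| / √1681 = 6
|p − (266)| = 6·41, so p = 512 or p = 20.

p = 20 or p = 512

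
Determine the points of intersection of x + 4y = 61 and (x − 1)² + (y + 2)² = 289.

Substitute y = (61 − x)/4:
17x² − 170x + 153 = 0  ⟹  x² − 10x + 9 = 0
x = 9 or x = 1, giving (9, 13) and (1, 15).

(1, 15) and (9, 13)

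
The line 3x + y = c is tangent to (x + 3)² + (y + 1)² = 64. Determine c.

Tangency holds when the distance from the centre (−3, −1) to the line equals the radius 8:
|3·(−3) + 1·(−1) − c| / √10 = 8
|c − (−10)| = 8√10.

c = −10 ± 8√10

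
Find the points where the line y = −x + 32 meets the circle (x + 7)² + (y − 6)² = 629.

From the line, y = −x + 32. Substituting:
2x² − 38x + 96 = 0  ⟹  x² − 19x + 48 = 0
x = 16 or x = 3, giving (16, 16) and (3, 29).

(3, 29) and (16, 16)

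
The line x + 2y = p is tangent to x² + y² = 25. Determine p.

p = ±5√5

For a tangent, require d(centre, line) = r = 5.
|1·0 + 2·0 − p| / √5 = 5
|p| = 5√5.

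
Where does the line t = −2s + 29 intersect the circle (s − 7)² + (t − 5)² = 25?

Express t = −2s + 29 and substitute into the circle:
5s² − 110s + 600 = 0  ⟹  s² − 22s + 120 = 0
s = 12 or s = 10, giving (12, 5) and (10, 9).

(10, 9) and (12, 5)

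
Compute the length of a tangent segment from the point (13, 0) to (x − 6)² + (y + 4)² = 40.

With centre O = (6, −4), |OP|² = 65 and r² = 40.
By the tangent–radius right angle, tangent length = √(|PO|² − r²) = √25 = 5.

5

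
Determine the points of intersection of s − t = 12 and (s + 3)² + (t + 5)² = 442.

(−12, −24) and (16, 4)

Express t = s − 12 and substitute into the circle:
2s² − 8s − 384 = 0  ⟹  s² − 4s − 192 = 0
s = 16 or s = −12, giving (16, 4) and (−12, −24).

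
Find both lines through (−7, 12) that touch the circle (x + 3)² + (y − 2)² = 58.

7x − 3y = −85 and 3x + 7y = 63

Let a tangent through (−7, 12) have slope m. Its distance from (−3, 2) must equal √58:
[m·(4) − (−10)]² = 58(m² + 1)
21m² − 40m − 21 = 0, so m = 7/3 or m = −3/7.
Through (−7, 12) these give 7x − 3y = −85 and 3x + 7y = 63.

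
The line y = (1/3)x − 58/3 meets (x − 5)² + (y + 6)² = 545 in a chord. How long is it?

13√10

Substitute y = (−58 + x)/3:
10x² − 170x − 3080 = 0  ⟹  x² − 17x − 308 = 0
x = 28 or x = −11, giving (28, −10) and (−11, −23).
Chord length = distance between (28, −10) and (−11, −23) = √1690 = 13√10.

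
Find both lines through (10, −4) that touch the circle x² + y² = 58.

Let a tangent through (10, −4) have slope m. Its distance from (0, 0) must equal √58:
(−10m − (4))² = 58(m² + 1)
21m² + 40m − 21 = 0, so m = 3/7 or m = −7/3.
Through (10, −4) these give 3x − 7y = 58 and 7x + 3y = 58.

3x − 7y = 58 and 7x + 3y = 58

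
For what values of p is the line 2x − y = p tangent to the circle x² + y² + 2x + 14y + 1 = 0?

For a tangent, require d(centre, line) = r = 7.
|2·(−1) − 1·(−7) − p| / √5 = 7
|p − (5)| = 7√5.

p = 5 ± 7√5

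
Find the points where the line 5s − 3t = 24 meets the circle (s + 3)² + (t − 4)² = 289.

Substitute t = (−24 + 5s)/3:
34s² − 306s − 1224 = 0  ⟹  s² − 9s − 36 = 0
s = 12 or s = −3, giving (12, 12) and (−3, −13).

(−3, −13) and (12, 12)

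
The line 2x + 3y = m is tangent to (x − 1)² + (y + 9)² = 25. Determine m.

For a tangent, require d(centre, line) = r = 5.
|2·1 + 3·(−9) − m| / √13 = 5
|m − (−25)| = 5√13.

m = −25 ± 5√13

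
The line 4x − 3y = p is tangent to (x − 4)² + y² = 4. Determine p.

For a tangent, require d(centre, line) = r = 2.
|4·4 − 3·0 − p| / √25 = 2
|p − (16)| = 2·5, so p = 26 or p = 6.

p = 6 or p = 26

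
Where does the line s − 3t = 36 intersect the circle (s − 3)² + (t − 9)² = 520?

From the line, t = (−36 + s)/3. Substituting:
10s² − 180s − 630 = 0  ⟹  s² − 18s − 63 = 0
s = 21 or s = −3, giving (21, −5) and (−3, −13).

(−3, −13) and (21, −5)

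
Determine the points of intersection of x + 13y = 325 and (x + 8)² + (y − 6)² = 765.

From the line, y = (325 − x)/13. Substituting:
170x² + 2210x − 57460 = 0  ⟹  x² + 13x − 338 = 0
x = 13 or x = −26, giving (13, 24) and (−26, 27).

(−26, 27) and (13, 24)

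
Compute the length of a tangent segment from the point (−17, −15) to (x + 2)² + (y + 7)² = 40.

The centre is (−2, −7) and r = 2√10. The square of the distance from P to the centre is 225 + 64 = 289.
The tangent meets the radius at right angles, so tangent² = |PO|² − r² = 289 − 40 = 249.

√249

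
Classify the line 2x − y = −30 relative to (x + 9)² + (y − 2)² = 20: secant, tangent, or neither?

tangent

Substituting the line into the circle gives 5x² + 130x + 845 = 0.
Δ = 16900 − 16900 = 0.
A repeated root: the line is tangent.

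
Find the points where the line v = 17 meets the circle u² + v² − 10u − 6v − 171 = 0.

(2, 17) and (8, 17)

Express v = 17 and substitute into the circle:
u² − 10u + 16 = 0
u = 8 or u = 2, giving (8, 17) and (2, 17).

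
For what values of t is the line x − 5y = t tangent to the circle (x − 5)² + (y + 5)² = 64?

t = 30 ± 8√26

Tangency holds when the distance from the centre (5, −5) to the line equals the radius 8:
|1·5 − 5·(−5) − t| / √26 = 8
|t − (30)| = 8√26.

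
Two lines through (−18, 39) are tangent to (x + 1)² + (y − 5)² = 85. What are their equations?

7x + 6y = 108 and 9x + 2y = −84

Let a tangent through (−18, 39) have slope m. Its distance from (−1, 5) must equal √85:
(17m − (−34))² = 85(m² + 1)
12m² + 68m + 63 = 0, so m = −7/6 or m = −9/2.
Through (−18, 39) these give 7x + 6y = 108 and 9x + 2y = −84.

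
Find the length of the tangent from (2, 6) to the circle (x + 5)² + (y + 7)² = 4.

√214

Centre (−5, −7), r² = 4. |PO|² = (7)² + (13)² = 218.
By the tangent–radius right angle, tangent length = √(|PO|² − r²) = √214.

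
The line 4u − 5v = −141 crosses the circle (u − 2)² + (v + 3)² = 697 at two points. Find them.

From the line, v = (141 + 4u)/5. Substituting:
41u² + 1148u + 7011 = 0  ⟹  u² + 28u + 171 = 0
u = −9 or u = −19, giving (−9, 21) and (−19, 13).

(−19, 13) and (−9, 21)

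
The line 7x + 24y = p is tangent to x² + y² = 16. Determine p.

p = −100 or p = 100

For a tangent, require d(centre, line) = r = 4.
|7·0 + 24·0 − p| / √625 = 4
|p| = 4·25, so p = 100 or p = −100.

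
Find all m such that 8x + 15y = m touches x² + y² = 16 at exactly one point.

m = −68 or m = 68

For a tangent, require d(centre, line) = r = 4.
|8·0 + 15·0 − m| / √289 = 4
|m| = 4·17, so m = 68 or m = −68.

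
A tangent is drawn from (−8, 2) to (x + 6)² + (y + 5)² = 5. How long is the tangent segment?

4√3

With centre O = (−6, −5), |OP|² = 53 and r² = 5.
Power of the point: PT² = |PO|² − r² = 48, so PT = 4√3.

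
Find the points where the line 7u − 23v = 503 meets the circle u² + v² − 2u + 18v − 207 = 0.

(−7, −24) and (16, −17)

Substitute v = (−503 + 7u)/23:
578u² − 5202u − 64736 = 0  ⟹  u² − 9u − 112 = 0
u = 16 or u = −7, giving (16, −17) and (−7, −24).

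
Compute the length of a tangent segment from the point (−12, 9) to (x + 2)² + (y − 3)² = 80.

2√14

Centre (−2, 3), r² = 80. |PO|² = (−10)² + (6)² = 136.
Power of the point: PT² = |PO|² − r² = 56, so PT = 2√14.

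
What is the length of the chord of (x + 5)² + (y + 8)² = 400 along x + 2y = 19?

Centre (−5, −8), r² = 400. Perpendicular distance d from centre to line = |−40| / √5 = 40/√5.
Half the chord is √(r² − d²) = √(80), so the full chord is 8√5.

8√5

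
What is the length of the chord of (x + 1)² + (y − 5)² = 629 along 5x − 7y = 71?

5√74

Express y = (−71 + 5x)/7 and substitute into the circle:
74x² − 962x − 19536 = 0  ⟹  x² − 13x − 264 = 0
x = 24 or x = −11, giving (24, 7) and (−11, −18).
Chord length = distance between (24, 7) and (−11, −18) = √1850 = 5√74.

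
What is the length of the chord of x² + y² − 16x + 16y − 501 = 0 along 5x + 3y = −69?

Express y = (−69 − 5x)/3 and substitute into the circle:
34x² + 306x − 3060 = 0  ⟹  x² + 9x − 90 = 0
x = 6 or x = −15, giving (6, −33) and (−15, 2).
Chord length = distance between (6, −33) and (−15, 2) = √1666 = 7√34.

7√34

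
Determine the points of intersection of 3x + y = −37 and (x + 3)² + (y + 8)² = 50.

Substitute y = −3x − 37:
10x² + 180x + 800 = 0  ⟹  x² + 18x + 80 = 0
x = −8 or x = −10, giving (−8, −13) and (−10, −7).

(−10, −7) and (−8, −13)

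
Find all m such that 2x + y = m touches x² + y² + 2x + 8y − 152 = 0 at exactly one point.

m = −6 ± 13√5

The line touches the circle iff its distance from (−1, −4) is 13:
|2·(−1) + 1·(−4) − m| / √5 = 13
|m − (−6)| = 13√5.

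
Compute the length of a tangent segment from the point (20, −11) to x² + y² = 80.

With centre O = (0, 0), |OP|² = 521 and r² = 80.
Power of the point: PT² = |PO|² − r² = 441, so PT = 21.

21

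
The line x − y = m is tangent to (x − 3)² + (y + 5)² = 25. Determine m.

m = 8 ± 5√2

The line touches the circle iff its distance from (3, −5) is 5:
|1·3 − 1·(−5) − m| / √2 = 5
|m − (8)| = 5√2.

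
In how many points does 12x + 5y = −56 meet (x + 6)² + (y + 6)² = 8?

0

Centre (−6, −6), r² = 8. Distance² from centre to line = (−46)²/169 = 2116/169.
Since d² > r², the line lies outside the circle.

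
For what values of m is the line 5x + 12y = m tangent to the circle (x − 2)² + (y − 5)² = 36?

For a tangent, require d(centre, line) = r = 6.
|5·2 + 12·5 − m| / √169 = 6
|m − (70)| = 6·13, so m = 148 or m = −8.

m = −8 or m = 148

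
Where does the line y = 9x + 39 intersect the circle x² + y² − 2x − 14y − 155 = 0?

(−5, −6) and (−2, 21)

Express y = 9x + 39 and substitute into the circle:
82x² + 574x + 820 = 0  ⟹  x² + 7x + 10 = 0
x = −2 or x = −5, giving (−2, 21) and (−5, −6).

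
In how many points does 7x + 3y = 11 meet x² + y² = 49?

Centre (0, 0), r² = 49. Distance² from centre to line = (−11)²/58 = 121/58.
Since d² < r², the line cuts the circle twice.

2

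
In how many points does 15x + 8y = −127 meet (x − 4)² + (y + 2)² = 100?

Substituting the line into the circle gives 289x² + 2818x + 6945 = 0.
Discriminant = (2818)² − 4·289·(6945) = −87296 < 0.
No real roots: the line does not meet the circle.

0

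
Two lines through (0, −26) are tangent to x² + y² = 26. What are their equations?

Let a tangent through (0, −26) have slope m. Its distance from (0, 0) must equal √26:
(0m − (26))² = 26(m² + 1)
m² − 25 = 0, so m = 5 or m = −5.
Through (0, −26) these give 5x − y = 26 and 5x + y = −26.

5x − y = 26 and 5x + y = −26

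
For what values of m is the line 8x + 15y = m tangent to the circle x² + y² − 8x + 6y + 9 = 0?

The line touches the circle iff its distance from (4, −3) is 4:
|8·4 + 15·(−3) − m| / √289 = 4
|m − (−13)| = 4·17, so m = 55 or m = −81.

m = −81 or m = 55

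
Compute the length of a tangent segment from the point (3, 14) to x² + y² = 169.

6

Centre (0, 0), r² = 169. |PO|² = (3)² + (14)² = 205.
Power of the point: PT² = |PO|² − r² = 36, so PT = 6.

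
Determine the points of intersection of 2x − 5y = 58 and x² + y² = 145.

Express y = (−58 + 2x)/5 and substitute into the circle:
29x² − 232x − 261 = 0  ⟹  x² − 8x − 9 = 0
x = 9 or x = −1, giving (9, −8) and (−1, −12).

(−1, −12) and (9, −8)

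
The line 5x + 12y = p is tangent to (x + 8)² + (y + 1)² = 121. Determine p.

Tangency holds when the distance from the centre (−8, −1) to the line equals the radius 11:
|5·(−8) + 12·(−1) − p| / √169 = 11
|p − (−52)| = 11·13, so p = 91 or p = −195.

p = −195 or p = 91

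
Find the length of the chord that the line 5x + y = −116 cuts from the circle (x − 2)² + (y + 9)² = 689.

5√26

Substitute y = −5x − 116:
26x² + 1066x + 10764 = 0  ⟹  x² + 41x + 414 = 0
x = −18 or x = −23, giving (−18, −26) and (−23, −1).
|(−18, −26) − (−23, −1)| = √((5)² + (−25)²) = 5√26.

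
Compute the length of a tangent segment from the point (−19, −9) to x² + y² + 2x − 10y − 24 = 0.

√470

With centre O = (−1, 5), |OP|² = 520 and r² = 50.
Power of the point: PT² = |PO|² − r² = 470, so PT = √470.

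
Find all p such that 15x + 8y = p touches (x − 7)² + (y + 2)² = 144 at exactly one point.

p = −115 or p = 293

The line touches the circle iff its distance from (7, −2) is 12:
|15·7 + 8·(−2) − p| / √289 = 12
|p − (89)| = 12·17, so p = 293 or p = −115.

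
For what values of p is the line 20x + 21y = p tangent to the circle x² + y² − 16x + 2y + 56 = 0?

For a tangent, require d(centre, line) = r = 3.
|20·8 + 21·(−1) − p| / √841 = 3
|p − (139)| = 3·29, so p = 226 or p = 52.

p = 52 or p = 226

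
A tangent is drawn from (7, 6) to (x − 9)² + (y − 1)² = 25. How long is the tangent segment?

Centre (9, 1), r² = 25. |PO|² = (−2)² + (5)² = 29.
Power of the point: PT² = |PO|² − r² = 4, so PT = 2.

2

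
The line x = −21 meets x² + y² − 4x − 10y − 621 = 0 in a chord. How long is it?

22

Centre (2, 5), r² = 650. Perpendicular distance d from centre to line = |23| / √1 = 23.
Half the chord is √(r² − d²) = √(121), so the full chord is 22.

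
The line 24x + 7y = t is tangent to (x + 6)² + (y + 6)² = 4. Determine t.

For a tangent, require d(centre, line) = r = 2.
|24·(−6) + 7·(−6) − t| / √625 = 2
|t − (−186)| = 2·25, so t = −136 or t = −236.

t = −236 or t = −136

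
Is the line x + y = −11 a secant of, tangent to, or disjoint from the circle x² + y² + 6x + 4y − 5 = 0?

Centre (−3, −2), r² = 18. Distance² from centre to line = (6)²/2 = 18.
Since d² = r², the line is tangent.

tangent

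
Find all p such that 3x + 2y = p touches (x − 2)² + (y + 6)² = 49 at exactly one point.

p = −6 ± 7√13

Tangency holds when the distance from the centre (2, −6) to the line equals the radius 7:
|3·2 + 2·(−6) − p| / √13 = 7
|p − (−6)| = 7√13.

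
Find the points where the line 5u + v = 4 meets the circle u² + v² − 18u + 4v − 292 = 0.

(−2, 14) and (5, −21)

From the line, v = −5u + 4. Substituting:
26u² − 78u − 260 = 0  ⟹  u² − 3u − 10 = 0
u = 5 or u = −2, giving (5, −21) and (−2, 14).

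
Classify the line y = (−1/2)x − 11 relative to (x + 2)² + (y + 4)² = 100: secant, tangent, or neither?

secant

Substituting the line into the circle gives 5x² + 44x − 188 = 0.
Discriminant = (44)² − 4·5·(−188) = 5696 > 0.
Two real roots: the line is a secant.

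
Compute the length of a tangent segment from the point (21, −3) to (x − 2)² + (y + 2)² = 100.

Centre (2, −2), r² = 100. |PO|² = (19)² + (−1)² = 362.
The tangent meets the radius at right angles, so tangent² = |PO|² − r² = 362 − 100 = 262.

√262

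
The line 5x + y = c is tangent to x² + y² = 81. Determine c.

The line touches the circle iff its distance from (0, 0) is 9:
|5·0 + 1·0 − c| / √26 = 9
|c| = 9√26.

c = ±9√26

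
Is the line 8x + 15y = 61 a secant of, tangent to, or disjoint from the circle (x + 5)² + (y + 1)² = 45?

disjoint

Substituting the line into the circle gives 289x² + 1034x + 1276 = 0.
Δ = 1069156 − 1475056 = −405900.
No real roots: the line does not meet the circle.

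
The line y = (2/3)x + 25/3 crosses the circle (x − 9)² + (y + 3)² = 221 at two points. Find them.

(−2, 7) and (4, 11)

Substitute y = (25 + 2x)/3:
13x² − 26x − 104 = 0  ⟹  x² − 2x − 8 = 0
x = 4 or x = −2, giving (4, 11) and (−2, 7).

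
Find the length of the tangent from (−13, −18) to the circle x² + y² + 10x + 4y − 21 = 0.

The centre is (−5, −2) and r = 5√2. The square of the distance from P to the centre is 64 + 256 = 320.
The tangent meets the radius at right angles, so tangent² = |PO|² − r² = 320 − 50 = 270.

3√30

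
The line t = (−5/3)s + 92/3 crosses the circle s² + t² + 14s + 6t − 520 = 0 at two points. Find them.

Substitute t = (92 − 5s)/3:
34s² − 884s + 5440 = 0  ⟹  s² − 26s + 160 = 0
s = 16 or s = 10, giving (16, 4) and (10, 14).

(10, 14) and (16, 4)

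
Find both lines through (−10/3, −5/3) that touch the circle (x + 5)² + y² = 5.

x − 2y = 0 and 2x − y = −5

Write the tangent as mx − y + (−5/3 − m·(−10/3)) = 0 and set its distance from the centre to √5:
[m·(−5/3) − (5/3)]² = 5(m² + 1)
2m² − 5m + 2 = 0, so m = 1/2 or m = 2.
With m = 1/2: x − 2y = 0. With m = 2: 2x − y = −5.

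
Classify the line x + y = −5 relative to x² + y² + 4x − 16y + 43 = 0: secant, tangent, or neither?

Substituting the line into the circle gives 2x² + 30x + 148 = 0.
Discriminant = (30)² − 4·2·(148) = −284 < 0.
No real roots: the line does not meet the circle.

neither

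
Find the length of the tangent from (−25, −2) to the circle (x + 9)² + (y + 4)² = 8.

Centre (−9, −4), r² = 8. |PO|² = (−16)² + (2)² = 260.
Power of the point: PT² = |PO|² − r² = 252, so PT = 6√7.

6√7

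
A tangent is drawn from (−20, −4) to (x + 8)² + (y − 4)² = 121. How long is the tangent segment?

With centre O = (−8, 4), |OP|² = 208 and r² = 121.
By the tangent–radius right angle, tangent length = √(|PO|² − r²) = √87.

√87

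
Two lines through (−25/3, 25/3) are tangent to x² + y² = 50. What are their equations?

7x + y = −50 and x + 7y = 50

Write the tangent as mx − y + (25/3 − m·(−25/3)) = 0 and set its distance from the centre to 5√2:
(25/3m − (−25/3))² = 50(m² + 1)
7m² + 50m + 7 = 0, so m = −7 or m = −1/7.
With m = −7: 7x + y = −50. With m = −1/7: x + 7y = 50.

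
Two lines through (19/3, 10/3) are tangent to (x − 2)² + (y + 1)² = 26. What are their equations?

A line y − (10/3) = m(x − (19/3)) is tangent when its distance from (2, −1) is √26:
[m·(−13/3) − (−13/3)]² = 26(m² + 1)
5m² + 26m + 5 = 0, so m = −1/5 or m = −5.
Through (19/3, 10/3) these give x + 5y = 23 and 5x + y = 35.

x + 5y = 23 and 5x + y = 35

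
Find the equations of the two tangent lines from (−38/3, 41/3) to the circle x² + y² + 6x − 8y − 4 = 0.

A line y − (41/3) = m(x − (−38/3)) is tangent when its distance from (−3, 4) is √29:
[m·(29/3) − (−29/3)]² = 29(m² + 1)
10m² + 29m + 10 = 0, so m = −5/2 or m = −2/5.
With m = −5/2: 5x + 2y = −36. With m = −2/5: 2x + 5y = 43.

5x + 2y = −36 and 2x + 5y = 43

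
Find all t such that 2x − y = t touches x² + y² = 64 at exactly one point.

Tangency holds when the distance from the centre (0, 0) to the line equals the radius 8:
|2·0 − 1·0 − t| / √5 = 8
|t| = 8√5.

t = ±8√5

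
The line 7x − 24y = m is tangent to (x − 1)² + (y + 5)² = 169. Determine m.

The line touches the circle iff its distance from (1, −5) is 13:
|7·1 − 24·(−5) − m| / √625 = 13
|m − (127)| = 13·25, so m = 452 or m = −198.

m = −198 or m = 452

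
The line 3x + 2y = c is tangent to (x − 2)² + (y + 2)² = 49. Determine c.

For a tangent, require d(centre, line) = r = 7.
|3·2 + 2·(−2) − c| / √13 = 7
|c − (2)| = 7√13.

c = 2 ± 7√13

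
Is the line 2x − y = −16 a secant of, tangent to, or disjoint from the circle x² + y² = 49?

Substituting the line into the circle gives 5x² + 64x + 207 = 0.
Δ = 4096 − 4140 = −44.
No real roots: the line does not meet the circle.

disjoint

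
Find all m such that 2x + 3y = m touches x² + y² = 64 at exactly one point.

m = ±8√13

For a tangent, require d(centre, line) = r = 8.
|2·0 + 3·0 − m| / √13 = 8
|m| = 8√13.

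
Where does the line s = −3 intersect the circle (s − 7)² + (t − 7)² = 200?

The line gives s = −3. Substituting into the circle:
t² − 14t − 51 = 0
t = 17 or t = −3, giving (−3, 17) and (−3, −3).

(−3, −3) and (−3, 17)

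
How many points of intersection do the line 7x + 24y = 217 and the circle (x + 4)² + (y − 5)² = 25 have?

1

Substituting the line into the circle gives 625x² + 3250x + 4225 = 0.
Discriminant = (3250)² − 4·625·(4225) = 0.
A repeated root: the line is tangent.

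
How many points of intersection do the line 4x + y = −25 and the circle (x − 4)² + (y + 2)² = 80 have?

0

d² = (4·4 + 1·(−2) − (−25))²/17 = 1521/17; r² = 80.
Since d² > r², the line lies outside the circle.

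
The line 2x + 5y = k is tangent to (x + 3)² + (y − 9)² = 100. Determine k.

k = 39 ± 10√29

Tangency holds when the distance from the centre (−3, 9) to the line equals the radius 10:
|2·(−3) + 5·9 − k| / √29 = 10
|k − (39)| = 10√29.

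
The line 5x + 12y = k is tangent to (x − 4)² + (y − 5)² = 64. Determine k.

k = −24 or k = 184

Tangency holds when the distance from the centre (4, 5) to the line equals the radius 8:
|5·4 + 12·5 − k| / √169 = 8
|k − (80)| = 8·13, so k = 184 or k = −24.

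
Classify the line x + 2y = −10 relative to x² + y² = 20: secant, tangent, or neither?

tangent

Substituting the line into the circle gives 5x² + 20x + 20 = 0.
Δ = 400 − 400 = 0.
A repeated root: the line is tangent.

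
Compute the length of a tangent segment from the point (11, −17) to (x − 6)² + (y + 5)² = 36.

Centre (6, −5), r² = 36. |PO|² = (5)² + (−12)² = 169.
Power of the point: PT² = |PO|² − r² = 133, so PT = √133.

√133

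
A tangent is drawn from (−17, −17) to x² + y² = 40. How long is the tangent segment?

With centre O = (0, 0), |OP|² = 578 and r² = 40.
The tangent meets the radius at right angles, so tangent² = |PO|² − r² = 578 − 40 = 538.

√538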